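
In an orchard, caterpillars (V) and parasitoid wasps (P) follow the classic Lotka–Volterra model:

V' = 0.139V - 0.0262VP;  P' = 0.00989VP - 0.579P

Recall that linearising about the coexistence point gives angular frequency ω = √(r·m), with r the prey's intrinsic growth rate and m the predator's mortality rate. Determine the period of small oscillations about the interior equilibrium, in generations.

T ≈ 22.1 generations

Here r = 0.139 and m = 0.579, so r·m = 0.0805.
ω = √0.0805 = 0.284 per generation, hence T = 2π/ω ≈ 22.1 generations.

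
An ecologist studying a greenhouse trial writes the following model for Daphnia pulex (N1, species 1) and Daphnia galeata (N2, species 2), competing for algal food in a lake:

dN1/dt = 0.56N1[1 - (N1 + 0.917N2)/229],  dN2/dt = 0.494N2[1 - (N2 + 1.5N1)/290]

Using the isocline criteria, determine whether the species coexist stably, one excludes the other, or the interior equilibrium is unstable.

unstable coexistence (outcome depends on initial conditions)

Compare the nullcline intercepts: K1/α12 = 229/0.917 = 250 < K2 = 290; K2/α21 = 290/1.5 = 193 < K1 = 229.
Since both are reversed, neither can invade when rare; the interior point is a saddle.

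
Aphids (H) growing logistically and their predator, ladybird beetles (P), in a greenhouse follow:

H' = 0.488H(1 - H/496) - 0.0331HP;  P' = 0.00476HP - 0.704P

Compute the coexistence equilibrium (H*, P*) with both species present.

H* ≈ 148, P* ≈ 10.3

From dP/dt = 0 with P > 0: 0.00476H* = 0.704, so H* = 148.
Substitute into dH/dt = 0: 0.488(1 - 148/496) = 0.0331P*.
The bracket is 0.702, giving P* = 0.342/0.0331 = 10.3.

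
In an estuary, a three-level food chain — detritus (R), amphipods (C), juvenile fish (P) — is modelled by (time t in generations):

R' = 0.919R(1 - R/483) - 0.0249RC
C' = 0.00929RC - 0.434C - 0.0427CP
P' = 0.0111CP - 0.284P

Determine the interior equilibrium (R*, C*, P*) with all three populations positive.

R* ≈ 148, C* ≈ 25.6, P* ≈ 22.1

From dP/dt = 0: 0.0111C* = 0.284, so C* = 25.6.
From dR/dt = 0: 0.919(1 - R*/483) = 0.0249·25.6, giving R* = 483·(1 - 0.693) = 148.
From dC/dt = 0: 0.00929·148 - 0.434 = 0.0427P*, so P* = 0.942/0.0427 = 22.1.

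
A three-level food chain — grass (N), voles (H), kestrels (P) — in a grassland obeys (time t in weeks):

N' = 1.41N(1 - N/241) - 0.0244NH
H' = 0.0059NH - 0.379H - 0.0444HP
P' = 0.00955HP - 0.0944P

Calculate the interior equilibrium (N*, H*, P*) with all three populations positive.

N* ≈ 200, H* ≈ 9.88, P* ≈ 18

From dP/dt = 0: 0.00955H* = 0.0944, so H* = 9.88.
From dN/dt = 0: 1.41(1 - N*/241) = 0.0244·9.88, giving N* = 241·(1 - 0.171) = 200.
From dH/dt = 0: 0.0059·200 - 0.379 = 0.0444P*, so P* = 0.8/0.0444 = 18.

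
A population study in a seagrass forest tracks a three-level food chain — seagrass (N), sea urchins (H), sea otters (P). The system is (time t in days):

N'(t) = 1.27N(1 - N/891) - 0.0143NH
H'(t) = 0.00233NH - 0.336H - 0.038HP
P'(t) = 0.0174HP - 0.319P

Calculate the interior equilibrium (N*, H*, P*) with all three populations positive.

From dP/dt = 0: 0.0174H* = 0.319, so H* = 18.3.
From dN/dt = 0: 1.27(1 - N*/891) = 0.0143·18.3, giving N* = 891·(1 - 0.206) = 707.
From dH/dt = 0: 0.00233·707 - 0.336 = 0.038P*, so P* = 1.31/0.038 = 34.5.

N* ≈ 707, H* ≈ 18.3, P* ≈ 34.5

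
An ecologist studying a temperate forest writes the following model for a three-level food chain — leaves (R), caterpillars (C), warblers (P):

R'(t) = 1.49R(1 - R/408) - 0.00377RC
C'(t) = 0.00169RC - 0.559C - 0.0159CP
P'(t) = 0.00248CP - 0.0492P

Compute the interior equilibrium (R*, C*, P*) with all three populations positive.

From dP/dt = 0: 0.00248C* = 0.0492, so C* = 19.8.
From dR/dt = 0: 1.49(1 - R*/408) = 0.00377·19.8, giving R* = 408·(1 - 0.0502) = 388.
From dC/dt = 0: 0.00169·388 - 0.559 = 0.0159P*, so P* = 0.0959/0.0159 = 6.03.

R* ≈ 388, C* ≈ 19.8, P* ≈ 6.03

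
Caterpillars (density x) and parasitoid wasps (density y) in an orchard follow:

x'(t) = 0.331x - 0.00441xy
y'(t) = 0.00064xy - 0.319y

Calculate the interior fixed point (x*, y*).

Set dy/dt = 0 with y > 0: 0.00064x - 0.319 = 0, so x* = 0.319/0.00064 = 498.
Set dx/dt = 0 with x > 0: 0.331 - 0.00441y = 0, so y* = 0.331/0.00441 = 75.1.

x* ≈ 498, y* ≈ 75.1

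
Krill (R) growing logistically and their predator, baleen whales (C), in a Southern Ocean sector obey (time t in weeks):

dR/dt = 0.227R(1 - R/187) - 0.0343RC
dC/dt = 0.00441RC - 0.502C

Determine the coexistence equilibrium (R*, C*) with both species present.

From dC/dt = 0 with C > 0: 0.00441R* = 0.502, so R* = 114.
Substitute into dR/dt = 0: 0.227(1 - 114/187) = 0.0343C*.
The bracket is 0.391, giving C* = 0.0888/0.0343 = 2.59.

R* ≈ 114, C* ≈ 2.59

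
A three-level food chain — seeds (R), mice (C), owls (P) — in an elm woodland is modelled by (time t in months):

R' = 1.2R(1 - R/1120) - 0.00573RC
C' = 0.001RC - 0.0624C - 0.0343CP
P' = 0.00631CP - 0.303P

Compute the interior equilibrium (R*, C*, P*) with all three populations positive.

R* ≈ 863, C* ≈ 48, P* ≈ 23.3

From dP/dt = 0: 0.00631C* = 0.303, so C* = 48.
From dR/dt = 0: 1.2(1 - R*/1120) = 0.00573·48, giving R* = 1120·(1 - 0.229) = 863.
From dC/dt = 0: 0.001·863 - 0.0624 = 0.0343P*, so P* = 0.801/0.0343 = 23.3.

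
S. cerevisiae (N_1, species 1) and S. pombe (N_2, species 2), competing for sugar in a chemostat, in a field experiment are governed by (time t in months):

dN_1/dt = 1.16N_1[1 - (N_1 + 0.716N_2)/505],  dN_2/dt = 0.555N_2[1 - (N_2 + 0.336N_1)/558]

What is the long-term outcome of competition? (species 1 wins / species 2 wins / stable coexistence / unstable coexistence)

stable coexistence

Compare the nullcline intercepts: K1/α12 = 505/0.716 = 705 > K2 = 558; K2/α21 = 558/0.336 = 1660 > K1 = 505.
Since both inequalities hold, each species can invade when rare, so the interior equilibrium is stable.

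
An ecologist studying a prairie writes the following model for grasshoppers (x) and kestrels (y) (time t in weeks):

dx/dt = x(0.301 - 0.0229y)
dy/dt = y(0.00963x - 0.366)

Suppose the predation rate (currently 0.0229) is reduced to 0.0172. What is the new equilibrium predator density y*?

At the interior fixed point, setting dx/dt = 0 with x > 0 fixes y* = (prey growth rate)/(xy coefficient) — independent of the other coefficients.
With the change, y* = 0.301/0.0172 = 17.5; it rises from 13.1.

y* ≈ 17.5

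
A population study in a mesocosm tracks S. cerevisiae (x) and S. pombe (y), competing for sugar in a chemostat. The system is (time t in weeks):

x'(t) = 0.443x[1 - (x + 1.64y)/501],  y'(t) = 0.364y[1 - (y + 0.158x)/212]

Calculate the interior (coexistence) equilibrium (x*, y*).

x* ≈ 207, y* ≈ 179

Setting both brackets to zero gives the nullclines x + 1.64y = 501 and 0.158x + y = 212.
Substituting y = 212 - 0.158x into the first: x(1 - 1.64·0.158) = 501 - 1.64·212.
So x* = 153/0.741 = 207, and then y* = 212 - 0.158·207 = 179.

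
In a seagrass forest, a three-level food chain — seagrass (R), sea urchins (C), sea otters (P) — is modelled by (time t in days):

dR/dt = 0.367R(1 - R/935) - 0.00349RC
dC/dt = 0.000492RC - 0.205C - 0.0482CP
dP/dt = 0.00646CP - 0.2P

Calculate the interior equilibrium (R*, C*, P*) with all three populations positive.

From dP/dt = 0: 0.00646C* = 0.2, so C* = 31.
From dR/dt = 0: 0.367(1 - R*/935) = 0.00349·31, giving R* = 935·(1 - 0.294) = 660.
From dC/dt = 0: 0.000492·660 - 0.205 = 0.0482P*, so P* = 0.12/0.0482 = 2.48.

R* ≈ 660, C* ≈ 31, P* ≈ 2.48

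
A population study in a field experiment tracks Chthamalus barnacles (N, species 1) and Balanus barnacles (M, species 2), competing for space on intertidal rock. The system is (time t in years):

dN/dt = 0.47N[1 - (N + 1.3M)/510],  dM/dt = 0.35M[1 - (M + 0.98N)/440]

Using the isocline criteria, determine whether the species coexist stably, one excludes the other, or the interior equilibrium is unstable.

Compare the nullcline intercepts: K1/α12 = 510/1.3 = 392 < K2 = 440; K2/α21 = 440/0.98 = 449 < K1 = 510.
Since both are reversed, neither can invade when rare; the interior point is a saddle.

unstable coexistence (outcome depends on initial conditions)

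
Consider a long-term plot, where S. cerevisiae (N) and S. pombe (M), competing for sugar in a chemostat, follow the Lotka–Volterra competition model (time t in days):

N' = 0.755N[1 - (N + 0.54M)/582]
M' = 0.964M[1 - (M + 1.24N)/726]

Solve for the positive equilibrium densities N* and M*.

Setting both brackets to zero gives the nullclines N + 0.54M = 582 and 1.24N + M = 726.
Substituting M = 726 - 1.24N into the first: N(1 - 0.54·1.24) = 582 - 0.54·726.
So N* = 190/0.33 = 575, and then M* = 726 - 1.24·575 = 13.1.

N* ≈ 575, M* ≈ 13.1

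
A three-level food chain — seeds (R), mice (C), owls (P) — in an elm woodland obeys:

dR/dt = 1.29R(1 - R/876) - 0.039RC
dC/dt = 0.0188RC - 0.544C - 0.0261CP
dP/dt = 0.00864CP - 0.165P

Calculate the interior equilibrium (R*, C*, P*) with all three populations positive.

From dP/dt = 0: 0.00864C* = 0.165, so C* = 19.1.
From dR/dt = 0: 1.29(1 - R*/876) = 0.039·19.1, giving R* = 876·(1 - 0.577) = 370.
From dC/dt = 0: 0.0188·370 - 0.544 = 0.0261P*, so P* = 6.42/0.0261 = 246.

R* ≈ 370, C* ≈ 19.1, P* ≈ 246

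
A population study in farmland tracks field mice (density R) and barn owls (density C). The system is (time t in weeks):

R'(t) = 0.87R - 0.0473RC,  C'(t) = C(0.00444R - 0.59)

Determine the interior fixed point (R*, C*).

R* ≈ 133, C* ≈ 18.4

Set dC/dt = 0 with C > 0: 0.00444R - 0.59 = 0, so R* = 0.59/0.00444 = 133.
Set dR/dt = 0 with R > 0: 0.87 - 0.0473C = 0, so C* = 0.87/0.0473 = 18.4.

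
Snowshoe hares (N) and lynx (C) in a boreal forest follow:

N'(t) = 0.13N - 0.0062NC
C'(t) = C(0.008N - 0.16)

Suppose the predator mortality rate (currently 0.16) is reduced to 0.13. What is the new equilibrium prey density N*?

At the interior fixed point, setting dC/dt = 0 with C > 0 fixes N* = (predator death rate)/(NC coefficient) — independent of the other coefficients.
With the change, N* = 0.13/0.008 = 16.2; it falls from 20.

N* ≈ 16.2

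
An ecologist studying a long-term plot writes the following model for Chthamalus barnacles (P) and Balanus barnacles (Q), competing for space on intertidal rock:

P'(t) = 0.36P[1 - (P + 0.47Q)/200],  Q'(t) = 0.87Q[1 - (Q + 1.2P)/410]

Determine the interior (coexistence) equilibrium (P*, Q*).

P* ≈ 16.7, Q* ≈ 390

Setting both brackets to zero gives the nullclines P + 0.47Q = 200 and 1.2P + Q = 410.
Substituting Q = 410 - 1.2P into the first: P(1 - 0.47·1.2) = 200 - 0.47·410.
So P* = 7.3/0.436 = 16.7, and then Q* = 410 - 1.2·16.7 = 390.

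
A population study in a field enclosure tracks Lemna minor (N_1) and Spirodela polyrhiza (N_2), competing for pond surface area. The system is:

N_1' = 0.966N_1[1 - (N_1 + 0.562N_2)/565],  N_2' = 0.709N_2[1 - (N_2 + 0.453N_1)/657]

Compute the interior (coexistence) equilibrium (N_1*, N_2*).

N_1* ≈ 263, N_2* ≈ 538

Setting both brackets to zero gives the nullclines N_1 + 0.562N_2 = 565 and 0.453N_1 + N_2 = 657.
Substituting N_2 = 657 - 0.453N_1 into the first: N_1(1 - 0.562·0.453) = 565 - 0.562·657.
So N_1* = 196/0.745 = 263, and then N_2* = 657 - 0.453·263 = 538.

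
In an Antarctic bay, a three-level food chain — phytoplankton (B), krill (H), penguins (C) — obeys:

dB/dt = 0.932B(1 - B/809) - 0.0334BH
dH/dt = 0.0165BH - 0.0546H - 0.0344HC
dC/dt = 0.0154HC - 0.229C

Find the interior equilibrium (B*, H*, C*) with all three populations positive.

From dC/dt = 0: 0.0154H* = 0.229, so H* = 14.9.
From dB/dt = 0: 0.932(1 - B*/809) = 0.0334·14.9, giving B* = 809·(1 - 0.533) = 378.
From dH/dt = 0: 0.0165·378 - 0.0546 = 0.0344C*, so C* = 6.18/0.0344 = 180.

B* ≈ 378, H* ≈ 14.9, C* ≈ 180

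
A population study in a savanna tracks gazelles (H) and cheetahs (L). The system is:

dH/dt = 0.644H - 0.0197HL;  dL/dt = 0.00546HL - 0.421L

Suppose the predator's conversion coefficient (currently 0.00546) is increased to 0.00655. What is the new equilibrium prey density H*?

At the interior fixed point, setting dL/dt = 0 with L > 0 fixes H* = (predator death rate)/(HL coefficient) — independent of the other coefficients.
With the change, H* = 0.421/0.00655 = 64.3; it falls from 77.1.

H* ≈ 64.3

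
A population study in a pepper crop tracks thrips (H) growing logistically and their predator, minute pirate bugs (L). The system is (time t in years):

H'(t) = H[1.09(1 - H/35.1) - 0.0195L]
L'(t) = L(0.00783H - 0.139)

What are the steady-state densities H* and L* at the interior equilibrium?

H* ≈ 17.8, L* ≈ 27.6

From dL/dt = 0 with L > 0: 0.00783H* = 0.139, so H* = 17.8.
Substitute into dH/dt = 0: 1.09(1 - 17.8/35.1) = 0.0195L*.
The bracket is 0.494, giving L* = 0.539/0.0195 = 27.6.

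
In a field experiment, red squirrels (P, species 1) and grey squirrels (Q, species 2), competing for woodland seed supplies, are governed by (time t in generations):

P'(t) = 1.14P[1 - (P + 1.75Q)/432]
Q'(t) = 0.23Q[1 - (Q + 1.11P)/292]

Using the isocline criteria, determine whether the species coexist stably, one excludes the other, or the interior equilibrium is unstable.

Compare the nullcline intercepts: K1/α12 = 432/1.75 = 247 < K2 = 292; K2/α21 = 292/1.11 = 263 < K1 = 432.
Since both are reversed, neither can invade when rare; the interior point is a saddle.

unstable coexistence (outcome depends on initial conditions)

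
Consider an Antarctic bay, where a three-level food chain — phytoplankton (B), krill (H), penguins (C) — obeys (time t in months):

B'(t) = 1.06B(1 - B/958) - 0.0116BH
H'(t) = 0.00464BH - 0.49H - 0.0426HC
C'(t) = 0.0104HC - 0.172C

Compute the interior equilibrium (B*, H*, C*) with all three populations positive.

B* ≈ 785, H* ≈ 16.5, C* ≈ 74

From dC/dt = 0: 0.0104H* = 0.172, so H* = 16.5.
From dB/dt = 0: 1.06(1 - B*/958) = 0.0116·16.5, giving B* = 958·(1 - 0.181) = 785.
From dH/dt = 0: 0.00464·785 - 0.49 = 0.0426C*, so C* = 3.15/0.0426 = 74.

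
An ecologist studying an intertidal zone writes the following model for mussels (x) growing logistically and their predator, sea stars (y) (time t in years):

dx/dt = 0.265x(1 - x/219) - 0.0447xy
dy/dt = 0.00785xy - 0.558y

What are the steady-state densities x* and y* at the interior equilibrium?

From dy/dt = 0 with y > 0: 0.00785x* = 0.558, so x* = 71.1.
Substitute into dx/dt = 0: 0.265(1 - 71.1/219) = 0.0447y*.
The bracket is 0.675, giving y* = 0.179/0.0447 = 4.

x* ≈ 71.1, y* ≈ 4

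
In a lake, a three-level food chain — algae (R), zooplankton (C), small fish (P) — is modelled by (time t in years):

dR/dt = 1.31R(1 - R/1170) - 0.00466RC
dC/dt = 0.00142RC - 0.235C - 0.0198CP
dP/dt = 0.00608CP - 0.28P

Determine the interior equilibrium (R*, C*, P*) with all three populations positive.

From dP/dt = 0: 0.00608C* = 0.28, so C* = 46.1.
From dR/dt = 0: 1.31(1 - R*/1170) = 0.00466·46.1, giving R* = 1170·(1 - 0.164) = 978.
From dC/dt = 0: 0.00142·978 - 0.235 = 0.0198P*, so P* = 1.15/0.0198 = 58.3.

R* ≈ 978, C* ≈ 46.1, P* ≈ 58.3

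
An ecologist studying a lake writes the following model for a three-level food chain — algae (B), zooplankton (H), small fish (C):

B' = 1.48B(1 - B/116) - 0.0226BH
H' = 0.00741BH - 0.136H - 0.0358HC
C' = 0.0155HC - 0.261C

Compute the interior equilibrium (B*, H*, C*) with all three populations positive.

From dC/dt = 0: 0.0155H* = 0.261, so H* = 16.8.
From dB/dt = 0: 1.48(1 - B*/116) = 0.0226·16.8, giving B* = 116·(1 - 0.257) = 86.2.
From dH/dt = 0: 0.00741·86.2 - 0.136 = 0.0358C*, so C* = 0.503/0.0358 = 14.

B* ≈ 86.2, H* ≈ 16.8, C* ≈ 14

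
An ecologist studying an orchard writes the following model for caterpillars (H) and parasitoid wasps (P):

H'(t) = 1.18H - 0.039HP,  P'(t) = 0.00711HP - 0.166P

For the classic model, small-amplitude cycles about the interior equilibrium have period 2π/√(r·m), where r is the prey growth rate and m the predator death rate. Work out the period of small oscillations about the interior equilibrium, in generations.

T ≈ 14.2 generations

Here r = 1.18 and m = 0.166, so r·m = 0.196.
ω = √0.196 = 0.443 per generation, hence T = 2π/ω ≈ 14.2 generations.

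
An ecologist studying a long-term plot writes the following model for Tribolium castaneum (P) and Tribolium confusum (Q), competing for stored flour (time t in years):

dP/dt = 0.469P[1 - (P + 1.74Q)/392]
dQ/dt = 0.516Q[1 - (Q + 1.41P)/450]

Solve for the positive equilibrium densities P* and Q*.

P* ≈ 269, Q* ≈ 70.7

Setting both brackets to zero gives the nullclines P + 1.74Q = 392 and 1.41P + Q = 450.
Substituting Q = 450 - 1.41P into the first: P(1 - 1.74·1.41) = 392 - 1.74·450.
So P* = -391/-1.45 = 269, and then Q* = 450 - 1.41·269 = 70.7.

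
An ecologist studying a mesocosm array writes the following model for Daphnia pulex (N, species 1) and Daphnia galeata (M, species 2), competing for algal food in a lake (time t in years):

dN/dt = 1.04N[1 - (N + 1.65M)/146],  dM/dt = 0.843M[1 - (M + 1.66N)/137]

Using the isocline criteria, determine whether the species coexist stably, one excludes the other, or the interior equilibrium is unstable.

Compare the nullcline intercepts: K1/α12 = 146/1.65 = 88.5 < K2 = 137; K2/α21 = 137/1.66 = 82.5 < K1 = 146.
Since both are reversed, neither can invade when rare; the interior point is a saddle.

unstable coexistence (outcome depends on initial conditions)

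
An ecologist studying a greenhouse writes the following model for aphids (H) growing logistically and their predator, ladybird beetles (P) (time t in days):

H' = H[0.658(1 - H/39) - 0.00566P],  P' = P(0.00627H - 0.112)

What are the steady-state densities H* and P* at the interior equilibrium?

H* ≈ 17.9, P* ≈ 63

From dP/dt = 0 with P > 0: 0.00627H* = 0.112, so H* = 17.9.
Substitute into dH/dt = 0: 0.658(1 - 17.9/39) = 0.00566P*.
The bracket is 0.542, giving P* = 0.357/0.00566 = 63.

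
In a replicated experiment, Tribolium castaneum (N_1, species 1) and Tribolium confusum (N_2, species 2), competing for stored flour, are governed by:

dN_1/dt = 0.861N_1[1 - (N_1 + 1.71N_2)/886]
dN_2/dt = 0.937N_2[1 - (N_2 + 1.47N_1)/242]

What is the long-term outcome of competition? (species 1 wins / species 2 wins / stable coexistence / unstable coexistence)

Compare the nullcline intercepts: K1/α12 = 886/1.71 = 518 > K2 = 242; K2/α21 = 242/1.47 = 165 < K1 = 886.
Since the inequalities point opposite ways, species 1 can invade but species 2 cannot.

species 1 excludes species 2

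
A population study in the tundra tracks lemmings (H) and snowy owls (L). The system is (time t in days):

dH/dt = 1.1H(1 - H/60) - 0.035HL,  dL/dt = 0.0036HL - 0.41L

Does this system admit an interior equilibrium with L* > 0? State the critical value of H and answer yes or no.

Threshold H = 114; K < 114, so no, the predator goes extinct.

The predator equation gives dL/dt > 0 only when H > 0.41/0.0036 = 114.
Without the predator, H → K = 60. Since 60 < 114, the predator cannot invade.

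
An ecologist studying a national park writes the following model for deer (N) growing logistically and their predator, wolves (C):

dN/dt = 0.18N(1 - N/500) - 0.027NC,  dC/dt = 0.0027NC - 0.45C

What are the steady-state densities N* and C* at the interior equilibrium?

From dC/dt = 0 with C > 0: 0.0027N* = 0.45, so N* = 167.
Substitute into dN/dt = 0: 0.18(1 - 167/500) = 0.027C*.
The bracket is 0.667, giving C* = 0.12/0.027 = 4.44.

N* ≈ 167, C* ≈ 4.44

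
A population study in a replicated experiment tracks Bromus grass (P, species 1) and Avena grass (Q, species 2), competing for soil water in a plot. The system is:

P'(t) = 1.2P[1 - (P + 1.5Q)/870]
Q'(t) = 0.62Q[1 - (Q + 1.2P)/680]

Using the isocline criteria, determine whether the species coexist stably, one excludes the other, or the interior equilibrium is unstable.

Compare the nullcline intercepts: K1/α12 = 870/1.5 = 580 < K2 = 680; K2/α21 = 680/1.2 = 567 < K1 = 870.
Since both are reversed, neither can invade when rare; the interior point is a saddle.

unstable coexistence (outcome depends on initial conditions)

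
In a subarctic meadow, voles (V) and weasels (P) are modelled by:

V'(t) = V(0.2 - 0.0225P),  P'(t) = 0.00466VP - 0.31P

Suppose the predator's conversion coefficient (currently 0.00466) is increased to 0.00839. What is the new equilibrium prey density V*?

At the interior fixed point, setting dP/dt = 0 with P > 0 fixes V* = (predator death rate)/(VP coefficient) — independent of the other coefficients.
With the change, V* = 0.31/0.00839 = 36.9; it falls from 66.5.

V* ≈ 36.9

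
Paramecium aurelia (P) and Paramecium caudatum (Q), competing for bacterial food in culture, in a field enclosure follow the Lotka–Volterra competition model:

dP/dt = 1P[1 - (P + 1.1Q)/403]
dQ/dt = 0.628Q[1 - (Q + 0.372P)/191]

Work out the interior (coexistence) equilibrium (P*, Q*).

P* ≈ 327, Q* ≈ 69.5

Setting both brackets to zero gives the nullclines P + 1.1Q = 403 and 0.372P + Q = 191.
Substituting Q = 191 - 0.372P into the first: P(1 - 1.1·0.372) = 403 - 1.1·191.
So P* = 193/0.591 = 327, and then Q* = 191 - 0.372·327 = 69.5.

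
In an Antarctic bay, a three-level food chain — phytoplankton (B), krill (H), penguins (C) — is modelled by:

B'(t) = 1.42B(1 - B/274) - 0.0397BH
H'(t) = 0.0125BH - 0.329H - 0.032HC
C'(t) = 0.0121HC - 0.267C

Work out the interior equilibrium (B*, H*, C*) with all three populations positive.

From dC/dt = 0: 0.0121H* = 0.267, so H* = 22.1.
From dB/dt = 0: 1.42(1 - B*/274) = 0.0397·22.1, giving B* = 274·(1 - 0.617) = 105.
From dH/dt = 0: 0.0125·105 - 0.329 = 0.032C*, so C* = 0.983/0.032 = 30.7.

B* ≈ 105, H* ≈ 22.1, C* ≈ 30.7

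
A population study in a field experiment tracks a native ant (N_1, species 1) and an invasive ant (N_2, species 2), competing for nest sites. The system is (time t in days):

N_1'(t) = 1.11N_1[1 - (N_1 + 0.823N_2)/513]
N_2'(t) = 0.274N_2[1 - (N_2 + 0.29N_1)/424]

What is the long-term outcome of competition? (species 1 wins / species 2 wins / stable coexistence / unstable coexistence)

Compare the nullcline intercepts: K1/α12 = 513/0.823 = 623 > K2 = 424; K2/α21 = 424/0.29 = 1460 > K1 = 513.
Since both inequalities hold, each species can invade when rare, so the interior equilibrium is stable.

stable coexistence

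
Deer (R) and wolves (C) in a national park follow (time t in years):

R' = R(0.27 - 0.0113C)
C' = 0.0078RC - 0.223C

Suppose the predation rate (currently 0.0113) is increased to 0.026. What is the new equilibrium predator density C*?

At the interior fixed point, setting dR/dt = 0 with R > 0 fixes C* = (prey growth rate)/(RC coefficient) — independent of the other coefficients.
With the change, C* = 0.27/0.026 = 10.4; it falls from 23.9.

C* ≈ 10.4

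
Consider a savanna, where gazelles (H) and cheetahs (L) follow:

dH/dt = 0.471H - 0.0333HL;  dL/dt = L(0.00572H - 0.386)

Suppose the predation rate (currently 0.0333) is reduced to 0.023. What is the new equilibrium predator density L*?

At the interior fixed point, setting dH/dt = 0 with H > 0 fixes L* = (prey growth rate)/(HL coefficient) — independent of the other coefficients.
With the change, L* = 0.471/0.023 = 20.5; it rises from 14.1.

L* ≈ 20.5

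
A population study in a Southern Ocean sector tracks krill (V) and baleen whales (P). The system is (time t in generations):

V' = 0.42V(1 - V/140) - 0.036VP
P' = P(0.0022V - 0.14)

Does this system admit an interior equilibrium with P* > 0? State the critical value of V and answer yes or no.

The predator equation gives dP/dt > 0 only when V > 0.14/0.0022 = 63.6.
Without the predator, V → K = 140. Since 140 > 63.6, the predator can invade and persist.

Threshold V = 63.6; K > 63.6, so yes, the predator persists.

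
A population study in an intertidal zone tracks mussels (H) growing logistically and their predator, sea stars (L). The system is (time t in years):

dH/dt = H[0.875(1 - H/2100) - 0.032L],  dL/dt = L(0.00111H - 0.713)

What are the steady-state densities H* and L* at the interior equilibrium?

From dL/dt = 0 with L > 0: 0.00111H* = 0.713, so H* = 642.
Substitute into dH/dt = 0: 0.875(1 - 642/2100) = 0.032L*.
The bracket is 0.694, giving L* = 0.607/0.032 = 19.

H* ≈ 642, L* ≈ 19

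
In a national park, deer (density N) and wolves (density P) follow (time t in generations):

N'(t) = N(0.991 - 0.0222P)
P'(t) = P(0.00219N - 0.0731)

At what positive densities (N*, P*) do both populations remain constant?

N* ≈ 33.4, P* ≈ 44.6

Set dP/dt = 0 with P > 0: 0.00219N - 0.0731 = 0, so N* = 0.0731/0.00219 = 33.4.
Set dN/dt = 0 with N > 0: 0.991 - 0.0222P = 0, so P* = 0.991/0.0222 = 44.6.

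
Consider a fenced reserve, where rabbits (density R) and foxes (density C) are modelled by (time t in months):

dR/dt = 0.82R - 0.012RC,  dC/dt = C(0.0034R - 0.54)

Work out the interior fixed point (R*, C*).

Set dC/dt = 0 with C > 0: 0.0034R - 0.54 = 0, so R* = 0.54/0.0034 = 159.
Set dR/dt = 0 with R > 0: 0.82 - 0.012C = 0, so C* = 0.82/0.012 = 68.3.

R* ≈ 159, C* ≈ 68.3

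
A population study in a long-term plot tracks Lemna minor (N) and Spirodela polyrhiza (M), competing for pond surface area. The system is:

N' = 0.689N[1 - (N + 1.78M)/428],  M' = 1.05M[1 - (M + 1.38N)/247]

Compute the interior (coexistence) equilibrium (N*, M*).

Setting both brackets to zero gives the nullclines N + 1.78M = 428 and 1.38N + M = 247.
Substituting M = 247 - 1.38N into the first: N(1 - 1.78·1.38) = 428 - 1.78·247.
So N* = -11.7/-1.46 = 8.01, and then M* = 247 - 1.38·8.01 = 236.

N* ≈ 8.01, M* ≈ 236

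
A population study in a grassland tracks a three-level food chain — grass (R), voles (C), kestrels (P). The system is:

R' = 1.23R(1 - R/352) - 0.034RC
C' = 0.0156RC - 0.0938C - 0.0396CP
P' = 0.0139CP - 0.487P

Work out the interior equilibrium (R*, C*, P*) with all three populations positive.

From dP/dt = 0: 0.0139C* = 0.487, so C* = 35.
From dR/dt = 0: 1.23(1 - R*/352) = 0.034·35, giving R* = 352·(1 - 0.968) = 11.1.
From dC/dt = 0: 0.0156·11.1 - 0.0938 = 0.0396P*, so P* = 0.0793/0.0396 = 2.

R* ≈ 11.1, C* ≈ 35, P* ≈ 2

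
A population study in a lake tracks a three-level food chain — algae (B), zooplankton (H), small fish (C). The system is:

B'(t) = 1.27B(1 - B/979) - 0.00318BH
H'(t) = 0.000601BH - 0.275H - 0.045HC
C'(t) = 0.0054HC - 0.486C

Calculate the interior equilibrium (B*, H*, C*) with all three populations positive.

From dC/dt = 0: 0.0054H* = 0.486, so H* = 90.
From dB/dt = 0: 1.27(1 - B*/979) = 0.00318·90, giving B* = 979·(1 - 0.225) = 758.
From dH/dt = 0: 0.000601·758 - 0.275 = 0.045C*, so C* = 0.181/0.045 = 4.02.

B* ≈ 758, H* ≈ 90, C* ≈ 4.02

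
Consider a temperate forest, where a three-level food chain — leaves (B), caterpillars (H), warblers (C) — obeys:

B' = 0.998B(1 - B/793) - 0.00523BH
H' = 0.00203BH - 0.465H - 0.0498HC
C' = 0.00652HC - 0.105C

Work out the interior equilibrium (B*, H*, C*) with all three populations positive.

From dC/dt = 0: 0.00652H* = 0.105, so H* = 16.1.
From dB/dt = 0: 0.998(1 - B*/793) = 0.00523·16.1, giving B* = 793·(1 - 0.0844) = 726.
From dH/dt = 0: 0.00203·726 - 0.465 = 0.0498C*, so C* = 1.01/0.0498 = 20.3.

B* ≈ 726, H* ≈ 16.1, C* ≈ 20.3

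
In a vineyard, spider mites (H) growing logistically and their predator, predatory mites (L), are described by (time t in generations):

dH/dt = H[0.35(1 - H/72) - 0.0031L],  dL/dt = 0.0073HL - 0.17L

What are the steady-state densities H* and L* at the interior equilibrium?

From dL/dt = 0 with L > 0: 0.0073H* = 0.17, so H* = 23.3.
Substitute into dH/dt = 0: 0.35(1 - 23.3/72) = 0.0031L*.
The bracket is 0.677, giving L* = 0.237/0.0031 = 76.4.

H* ≈ 23.3, L* ≈ 76.4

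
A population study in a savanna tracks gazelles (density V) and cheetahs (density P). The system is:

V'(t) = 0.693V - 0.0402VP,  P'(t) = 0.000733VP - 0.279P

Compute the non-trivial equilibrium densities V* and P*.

V* ≈ 381, P* ≈ 17.2

Set dP/dt = 0 with P > 0: 0.000733V - 0.279 = 0, so V* = 0.279/0.000733 = 381.
Set dV/dt = 0 with V > 0: 0.693 - 0.0402P = 0, so P* = 0.693/0.0402 = 17.2.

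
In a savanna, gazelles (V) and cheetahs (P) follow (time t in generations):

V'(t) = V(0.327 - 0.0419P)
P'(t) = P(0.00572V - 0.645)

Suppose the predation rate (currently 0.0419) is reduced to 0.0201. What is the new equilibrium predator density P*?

At the interior fixed point, setting dV/dt = 0 with V > 0 fixes P* = (prey growth rate)/(VP coefficient) — independent of the other coefficients.
With the change, P* = 0.327/0.0201 = 16.3; it rises from 7.8.

P* ≈ 16.3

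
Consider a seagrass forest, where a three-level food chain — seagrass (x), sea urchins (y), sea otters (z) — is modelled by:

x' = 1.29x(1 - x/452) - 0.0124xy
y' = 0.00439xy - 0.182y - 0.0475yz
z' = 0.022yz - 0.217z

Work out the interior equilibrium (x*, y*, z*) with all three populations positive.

x* ≈ 409, y* ≈ 9.86, z* ≈ 34

From dz/dt = 0: 0.022y* = 0.217, so y* = 9.86.
From dx/dt = 0: 1.29(1 - x*/452) = 0.0124·9.86, giving x* = 452·(1 - 0.0948) = 409.
From dy/dt = 0: 0.00439·409 - 0.182 = 0.0475z*, so z* = 1.61/0.0475 = 34.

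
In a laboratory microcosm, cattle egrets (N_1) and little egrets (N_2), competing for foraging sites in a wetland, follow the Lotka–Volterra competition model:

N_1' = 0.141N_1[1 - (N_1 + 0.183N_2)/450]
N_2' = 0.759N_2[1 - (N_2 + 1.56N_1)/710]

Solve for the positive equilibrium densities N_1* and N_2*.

Setting both brackets to zero gives the nullclines N_1 + 0.183N_2 = 450 and 1.56N_1 + N_2 = 710.
Substituting N_2 = 710 - 1.56N_1 into the first: N_1(1 - 0.183·1.56) = 450 - 0.183·710.
So N_1* = 320/0.715 = 448, and then N_2* = 710 - 1.56·448 = 11.2.

N_1* ≈ 448, N_2* ≈ 11.2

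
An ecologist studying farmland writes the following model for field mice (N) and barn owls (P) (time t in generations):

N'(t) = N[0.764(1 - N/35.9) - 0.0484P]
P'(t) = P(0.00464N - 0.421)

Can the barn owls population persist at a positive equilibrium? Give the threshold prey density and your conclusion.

The predator equation gives dP/dt > 0 only when N > 0.421/0.00464 = 90.7.
Without the predator, N → K = 35.9. Since 35.9 < 90.7, the predator cannot invade.

Threshold N = 90.7; K < 90.7, so no, the predator goes extinct.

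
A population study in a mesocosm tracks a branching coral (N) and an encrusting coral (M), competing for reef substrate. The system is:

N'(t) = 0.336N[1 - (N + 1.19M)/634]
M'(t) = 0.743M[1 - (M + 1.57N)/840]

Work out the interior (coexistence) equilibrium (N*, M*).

Setting both brackets to zero gives the nullclines N + 1.19M = 634 and 1.57N + M = 840.
Substituting M = 840 - 1.57N into the first: N(1 - 1.19·1.57) = 634 - 1.19·840.
So N* = -366/-0.868 = 421, and then M* = 840 - 1.57·421 = 179.

N* ≈ 421, M* ≈ 179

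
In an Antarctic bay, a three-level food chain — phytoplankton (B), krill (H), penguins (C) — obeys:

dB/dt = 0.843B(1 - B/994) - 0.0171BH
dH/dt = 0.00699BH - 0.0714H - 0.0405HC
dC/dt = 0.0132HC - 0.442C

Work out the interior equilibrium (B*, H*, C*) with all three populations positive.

From dC/dt = 0: 0.0132H* = 0.442, so H* = 33.5.
From dB/dt = 0: 0.843(1 - B*/994) = 0.0171·33.5, giving B* = 994·(1 - 0.679) = 319.
From dH/dt = 0: 0.00699·319 - 0.0714 = 0.0405C*, so C* = 2.16/0.0405 = 53.3.

B* ≈ 319, H* ≈ 33.5, C* ≈ 53.3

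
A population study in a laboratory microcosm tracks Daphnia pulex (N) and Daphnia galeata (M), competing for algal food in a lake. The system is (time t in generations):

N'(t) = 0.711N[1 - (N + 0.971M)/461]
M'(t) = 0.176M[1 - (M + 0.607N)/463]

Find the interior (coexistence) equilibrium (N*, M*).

Setting both brackets to zero gives the nullclines N + 0.971M = 461 and 0.607N + M = 463.
Substituting M = 463 - 0.607N into the first: N(1 - 0.971·0.607) = 461 - 0.971·463.
So N* = 11.4/0.411 = 27.8, and then M* = 463 - 0.607·27.8 = 446.

N* ≈ 27.8, M* ≈ 446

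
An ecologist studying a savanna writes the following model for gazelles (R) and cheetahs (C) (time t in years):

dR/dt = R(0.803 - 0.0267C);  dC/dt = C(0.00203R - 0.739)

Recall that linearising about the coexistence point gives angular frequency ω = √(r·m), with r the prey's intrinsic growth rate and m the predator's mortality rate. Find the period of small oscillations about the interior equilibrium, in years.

T ≈ 8.16 years

Here r = 0.803 and m = 0.739, so r·m = 0.593.
ω = √0.593 = 0.77 per year, hence T = 2π/ω ≈ 8.16 years.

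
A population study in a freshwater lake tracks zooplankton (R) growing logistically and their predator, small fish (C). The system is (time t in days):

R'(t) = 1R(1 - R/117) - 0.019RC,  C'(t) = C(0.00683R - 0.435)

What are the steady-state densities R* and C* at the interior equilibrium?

From dC/dt = 0 with C > 0: 0.00683R* = 0.435, so R* = 63.7.
Substitute into dR/dt = 0: 1(1 - 63.7/117) = 0.019C*.
The bracket is 0.456, giving C* = 0.456/0.019 = 24.

R* ≈ 63.7, C* ≈ 24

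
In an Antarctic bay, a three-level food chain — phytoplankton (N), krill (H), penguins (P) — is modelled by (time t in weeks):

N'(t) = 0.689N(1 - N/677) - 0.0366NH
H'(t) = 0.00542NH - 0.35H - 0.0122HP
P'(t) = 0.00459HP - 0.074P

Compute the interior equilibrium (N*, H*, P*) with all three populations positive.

N* ≈ 97.2, H* ≈ 16.1, P* ≈ 14.5

From dP/dt = 0: 0.00459H* = 0.074, so H* = 16.1.
From dN/dt = 0: 0.689(1 - N*/677) = 0.0366·16.1, giving N* = 677·(1 - 0.856) = 97.2.
From dH/dt = 0: 0.00542·97.2 - 0.35 = 0.0122P*, so P* = 0.177/0.0122 = 14.5.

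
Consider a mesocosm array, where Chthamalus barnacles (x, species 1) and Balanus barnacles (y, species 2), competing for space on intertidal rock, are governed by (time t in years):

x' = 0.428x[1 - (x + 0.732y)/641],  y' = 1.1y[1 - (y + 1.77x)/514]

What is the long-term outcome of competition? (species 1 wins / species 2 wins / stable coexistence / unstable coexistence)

species 1 excludes species 2

Compare the nullcline intercepts: K1/α12 = 641/0.732 = 876 > K2 = 514; K2/α21 = 514/1.77 = 290 < K1 = 641.
Since the inequalities point opposite ways, species 1 can invade but species 2 cannot.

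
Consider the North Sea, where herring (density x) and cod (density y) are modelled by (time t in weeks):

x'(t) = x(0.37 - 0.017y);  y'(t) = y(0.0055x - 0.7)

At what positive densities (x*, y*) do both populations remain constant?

x* ≈ 127, y* ≈ 21.8

Set dy/dt = 0 with y > 0: 0.0055x - 0.7 = 0, so x* = 0.7/0.0055 = 127.
Set dx/dt = 0 with x > 0: 0.37 - 0.017y = 0, so y* = 0.37/0.017 = 21.8.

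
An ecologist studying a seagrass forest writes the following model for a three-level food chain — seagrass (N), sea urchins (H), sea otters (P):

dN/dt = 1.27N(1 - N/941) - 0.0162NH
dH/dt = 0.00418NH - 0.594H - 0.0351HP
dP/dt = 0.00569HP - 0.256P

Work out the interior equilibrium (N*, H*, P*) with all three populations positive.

N* ≈ 401, H* ≈ 45, P* ≈ 30.8

From dP/dt = 0: 0.00569H* = 0.256, so H* = 45.
From dN/dt = 0: 1.27(1 - N*/941) = 0.0162·45, giving N* = 941·(1 - 0.574) = 401.
From dH/dt = 0: 0.00418·401 - 0.594 = 0.0351P*, so P* = 1.08/0.0351 = 30.8.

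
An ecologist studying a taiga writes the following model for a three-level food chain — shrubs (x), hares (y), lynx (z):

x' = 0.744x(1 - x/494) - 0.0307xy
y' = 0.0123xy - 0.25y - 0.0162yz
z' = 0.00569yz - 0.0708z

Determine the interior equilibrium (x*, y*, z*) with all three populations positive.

From dz/dt = 0: 0.00569y* = 0.0708, so y* = 12.4.
From dx/dt = 0: 0.744(1 - x*/494) = 0.0307·12.4, giving x* = 494·(1 - 0.513) = 240.
From dy/dt = 0: 0.0123·240 - 0.25 = 0.0162z*, so z* = 2.71/0.0162 = 167.

x* ≈ 240, y* ≈ 12.4, z* ≈ 167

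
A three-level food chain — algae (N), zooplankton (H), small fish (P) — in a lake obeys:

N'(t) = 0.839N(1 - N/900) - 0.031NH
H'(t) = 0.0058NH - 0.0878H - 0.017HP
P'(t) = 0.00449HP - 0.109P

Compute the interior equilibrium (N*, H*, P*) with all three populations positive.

From dP/dt = 0: 0.00449H* = 0.109, so H* = 24.3.
From dN/dt = 0: 0.839(1 - N*/900) = 0.031·24.3, giving N* = 900·(1 - 0.897) = 92.7.
From dH/dt = 0: 0.0058·92.7 - 0.0878 = 0.017P*, so P* = 0.45/0.017 = 26.5.

N* ≈ 92.7, H* ≈ 24.3, P* ≈ 26.5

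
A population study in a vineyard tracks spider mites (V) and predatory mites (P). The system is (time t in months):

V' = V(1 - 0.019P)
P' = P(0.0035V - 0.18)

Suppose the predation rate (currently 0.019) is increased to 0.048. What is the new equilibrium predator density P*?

At the interior fixed point, setting dV/dt = 0 with V > 0 fixes P* = (prey growth rate)/(VP coefficient) — independent of the other coefficients.
With the change, P* = 1/0.048 = 20.8; it falls from 52.6.

P* ≈ 20.8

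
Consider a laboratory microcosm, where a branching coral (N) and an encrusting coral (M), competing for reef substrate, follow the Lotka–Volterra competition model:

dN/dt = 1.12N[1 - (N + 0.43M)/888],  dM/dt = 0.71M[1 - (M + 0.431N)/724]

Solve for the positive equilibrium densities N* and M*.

N* ≈ 708, M* ≈ 419

Setting both brackets to zero gives the nullclines N + 0.43M = 888 and 0.431N + M = 724.
Substituting M = 724 - 0.431N into the first: N(1 - 0.43·0.431) = 888 - 0.43·724.
So N* = 577/0.815 = 708, and then M* = 724 - 0.431·708 = 419.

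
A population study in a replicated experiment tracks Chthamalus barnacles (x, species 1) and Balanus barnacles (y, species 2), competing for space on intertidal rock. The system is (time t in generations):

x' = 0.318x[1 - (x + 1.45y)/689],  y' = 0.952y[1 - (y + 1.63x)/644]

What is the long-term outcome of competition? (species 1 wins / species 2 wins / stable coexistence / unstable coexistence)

Compare the nullcline intercepts: K1/α12 = 689/1.45 = 475 < K2 = 644; K2/α21 = 644/1.63 = 395 < K1 = 689.
Since both are reversed, neither can invade when rare; the interior point is a saddle.

unstable coexistence (outcome depends on initial conditions)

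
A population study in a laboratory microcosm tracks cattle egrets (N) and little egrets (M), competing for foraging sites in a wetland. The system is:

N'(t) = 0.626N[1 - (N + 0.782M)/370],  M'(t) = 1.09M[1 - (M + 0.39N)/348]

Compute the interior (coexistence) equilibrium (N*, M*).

Setting both brackets to zero gives the nullclines N + 0.782M = 370 and 0.39N + M = 348.
Substituting M = 348 - 0.39N into the first: N(1 - 0.782·0.39) = 370 - 0.782·348.
So N* = 97.9/0.695 = 141, and then M* = 348 - 0.39·141 = 293.

N* ≈ 141, M* ≈ 293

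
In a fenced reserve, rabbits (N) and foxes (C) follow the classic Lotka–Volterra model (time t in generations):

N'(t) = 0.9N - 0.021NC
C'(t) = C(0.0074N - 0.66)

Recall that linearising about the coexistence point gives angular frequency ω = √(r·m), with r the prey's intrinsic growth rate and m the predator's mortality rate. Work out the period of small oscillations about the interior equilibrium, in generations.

T ≈ 8.15 generations

Here r = 0.9 and m = 0.66, so r·m = 0.594.
ω = √0.594 = 0.771 per generation, hence T = 2π/ω ≈ 8.15 generations.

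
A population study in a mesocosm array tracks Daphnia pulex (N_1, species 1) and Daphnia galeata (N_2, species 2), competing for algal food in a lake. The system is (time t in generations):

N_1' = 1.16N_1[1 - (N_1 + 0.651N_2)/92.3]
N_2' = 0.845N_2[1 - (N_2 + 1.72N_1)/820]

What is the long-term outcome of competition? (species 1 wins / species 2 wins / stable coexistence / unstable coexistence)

species 2 excludes species 1

Compare the nullcline intercepts: K1/α12 = 92.3/0.651 = 142 < K2 = 820; K2/α21 = 820/1.72 = 477 > K1 = 92.3.
Since the inequalities point opposite ways, species 2 can invade but species 1 cannot.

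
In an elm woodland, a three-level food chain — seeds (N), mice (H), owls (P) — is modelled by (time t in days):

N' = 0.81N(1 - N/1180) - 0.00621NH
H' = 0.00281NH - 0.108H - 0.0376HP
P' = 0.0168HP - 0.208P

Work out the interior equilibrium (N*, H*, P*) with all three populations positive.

From dP/dt = 0: 0.0168H* = 0.208, so H* = 12.4.
From dN/dt = 0: 0.81(1 - N*/1180) = 0.00621·12.4, giving N* = 1180·(1 - 0.0949) = 1070.
From dH/dt = 0: 0.00281·1070 - 0.108 = 0.0376P*, so P* = 2.89/0.0376 = 76.9.

N* ≈ 1070, H* ≈ 12.4, P* ≈ 76.9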